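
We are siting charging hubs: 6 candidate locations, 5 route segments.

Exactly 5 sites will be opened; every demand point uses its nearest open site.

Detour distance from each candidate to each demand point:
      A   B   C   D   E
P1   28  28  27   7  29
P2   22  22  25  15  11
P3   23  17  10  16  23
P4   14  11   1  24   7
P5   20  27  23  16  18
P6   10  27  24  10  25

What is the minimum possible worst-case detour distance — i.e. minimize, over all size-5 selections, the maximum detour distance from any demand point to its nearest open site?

Open {P1, P2, P3, P4, P6}.
  Farthest demand point is B at detour distance 11 (to P4); all others are ≤ 11.
With {P1, P2, P4, P5, P6} the worst case is 11.
With {P1, P3, P4, P5, P6} the worst case is 11.
No size-5 selection achieves below 11.

11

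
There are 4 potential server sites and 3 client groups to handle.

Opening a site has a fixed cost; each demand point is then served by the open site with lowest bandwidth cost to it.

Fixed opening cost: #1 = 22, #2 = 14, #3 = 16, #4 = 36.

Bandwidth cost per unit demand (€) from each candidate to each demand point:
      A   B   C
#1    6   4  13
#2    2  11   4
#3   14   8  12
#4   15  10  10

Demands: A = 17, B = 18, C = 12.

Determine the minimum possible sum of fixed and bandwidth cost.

190

Open {#1, #2}: assign each demand point to its cheapest open site.
  A→#2 17×2=34, B→#1 18×4=72, C→#2 12×4=48
  bandwidth cost 154, fixed 36 → total 190.
Compare {#1, #2, #3}: bandwidth cost 154 + fixed 52 = 206.
Compare {#1, #2, #4}: bandwidth cost 154 + fixed 72 = 226.
Compare {#1, #2, #3, #4}: bandwidth cost 154 + fixed 88 = 242.
All other subsets cost ≥ 206. Minimum total cost: 190.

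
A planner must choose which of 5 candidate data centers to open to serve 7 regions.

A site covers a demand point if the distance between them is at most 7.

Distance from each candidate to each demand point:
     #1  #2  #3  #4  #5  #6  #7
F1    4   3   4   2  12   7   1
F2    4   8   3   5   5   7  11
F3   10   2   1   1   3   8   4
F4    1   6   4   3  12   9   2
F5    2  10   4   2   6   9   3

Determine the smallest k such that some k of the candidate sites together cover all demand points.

2

Coverage sets (demand points within 7 of each site):
  F1: {#1, #2, #3, #4, #6, #7}
  F2: {#1, #3, #4, #5, #6}
  F3: {#2, #3, #4, #5, #7}
  F4: {#1, #2, #3, #4, #7}
  F5: {#1, #3, #4, #5, #7}
No single site covers all 7 demand points.
But {F1, F2} covers everything, so the minimum is 2.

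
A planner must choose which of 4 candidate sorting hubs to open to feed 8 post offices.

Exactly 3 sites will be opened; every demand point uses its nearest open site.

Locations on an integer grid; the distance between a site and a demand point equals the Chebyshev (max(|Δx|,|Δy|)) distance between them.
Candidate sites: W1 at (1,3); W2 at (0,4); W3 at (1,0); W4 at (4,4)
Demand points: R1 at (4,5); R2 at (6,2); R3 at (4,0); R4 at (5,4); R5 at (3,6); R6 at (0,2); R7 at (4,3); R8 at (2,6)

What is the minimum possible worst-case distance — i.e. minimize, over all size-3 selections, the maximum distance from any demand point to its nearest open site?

Open {W1, W2, W4}.
  Farthest demand point is R3 at distance 3 (to W1); all others are ≤ 3.
With {W1, W3, W4} the worst case is 3.
With {W2, W3, W4} the worst case is 3.
No size-3 selection achieves below 3.

3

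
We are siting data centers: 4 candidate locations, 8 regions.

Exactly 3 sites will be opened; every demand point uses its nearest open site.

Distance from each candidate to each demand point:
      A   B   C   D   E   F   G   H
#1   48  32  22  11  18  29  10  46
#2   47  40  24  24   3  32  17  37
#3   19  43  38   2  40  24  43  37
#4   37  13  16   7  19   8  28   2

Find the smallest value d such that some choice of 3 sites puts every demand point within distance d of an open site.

Open {#1, #3, #4}.
  Farthest demand point is A at distance 19 (to #3); all others are ≤ 19.
With {#2, #3, #4} the worst case is 19.
With {#1, #2, #3} the worst case is 37.
No size-3 selection achieves below 19.

19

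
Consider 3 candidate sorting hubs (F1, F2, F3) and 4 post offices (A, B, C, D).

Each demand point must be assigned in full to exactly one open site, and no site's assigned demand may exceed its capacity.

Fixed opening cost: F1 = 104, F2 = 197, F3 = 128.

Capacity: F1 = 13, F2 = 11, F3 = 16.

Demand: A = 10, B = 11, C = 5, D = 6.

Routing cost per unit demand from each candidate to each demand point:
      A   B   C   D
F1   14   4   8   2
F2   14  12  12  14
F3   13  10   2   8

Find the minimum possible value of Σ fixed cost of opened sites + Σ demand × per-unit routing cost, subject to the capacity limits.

Open {F1, F2, F3}; cheapest assignment that respects the capacities:
  F1 (cap 13, load 11): B — cost 11×4 = 44
  F2 (cap 11, load 10): A — cost 10×14 = 140
  F3 (cap 16, load 11): C, D — cost 5×2 + 6×8 = 58
  Shipping 242, fixed 429 → total 671.
  Any other capacity-feasible assignment to {F1, F2, F3} ships for at least 242.
Total demand is 32 and no other set of sites has combined capacity ≥ 32, so {F1, F2, F3} is the only feasible choice of open sites. Minimum: 671.

671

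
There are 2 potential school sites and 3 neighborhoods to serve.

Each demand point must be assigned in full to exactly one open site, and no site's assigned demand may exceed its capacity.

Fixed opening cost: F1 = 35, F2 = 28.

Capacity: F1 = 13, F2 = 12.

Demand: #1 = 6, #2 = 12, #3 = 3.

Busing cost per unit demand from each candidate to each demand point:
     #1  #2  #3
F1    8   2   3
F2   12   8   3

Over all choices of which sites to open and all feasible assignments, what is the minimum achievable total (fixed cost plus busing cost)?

168

Open {F1, F2}; cheapest assignment that respects the capacities:
  F1 (cap 13, load 12): #2 — cost 12×2 = 24
  F2 (cap 12, load 9): #1, #3 — cost 6×12 + 3×3 = 81
  Shipping 105, fixed 63 → total 168.
  Any other capacity-feasible assignment to {F1, F2} ships for at least 105.
Total demand is 21 and no other set of sites has combined capacity ≥ 21, so {F1, F2} is the only feasible choice of open sites. Minimum: 168.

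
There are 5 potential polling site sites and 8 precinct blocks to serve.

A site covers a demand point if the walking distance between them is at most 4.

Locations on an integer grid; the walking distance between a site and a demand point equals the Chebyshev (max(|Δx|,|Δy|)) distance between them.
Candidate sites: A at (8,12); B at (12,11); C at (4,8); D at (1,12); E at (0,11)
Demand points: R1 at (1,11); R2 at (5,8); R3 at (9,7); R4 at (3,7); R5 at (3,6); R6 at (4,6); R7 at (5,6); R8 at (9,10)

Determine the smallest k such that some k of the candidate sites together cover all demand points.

Coverage sets (demand points within 4 of each site):
  A: {R2, R8}
  B: {R3, R8}
  C: {R1, R2, R4, R5, R6, R7}
  D: {R1, R2}
  E: {R1, R4}
No single site covers all 8 demand points.
But {B, C} covers everything, so the minimum is 2.

2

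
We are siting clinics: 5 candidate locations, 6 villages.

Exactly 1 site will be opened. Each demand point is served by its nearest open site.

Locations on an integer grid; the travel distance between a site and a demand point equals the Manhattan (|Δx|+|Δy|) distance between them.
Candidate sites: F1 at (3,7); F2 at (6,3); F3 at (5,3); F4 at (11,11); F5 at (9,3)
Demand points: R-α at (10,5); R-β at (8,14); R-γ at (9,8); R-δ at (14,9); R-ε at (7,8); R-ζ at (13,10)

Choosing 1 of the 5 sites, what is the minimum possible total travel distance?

Open {F4}.
  R-α→F4 7, R-β→F4 6, R-γ→F4 5, R-δ→F4 5, R-ε→F4 7, R-ζ→F4 3  ⇒ total 33.
Compare {F5}: total 49.
Compare {F1}: total 59.
No size-1 selection does better; minimum is 33.

33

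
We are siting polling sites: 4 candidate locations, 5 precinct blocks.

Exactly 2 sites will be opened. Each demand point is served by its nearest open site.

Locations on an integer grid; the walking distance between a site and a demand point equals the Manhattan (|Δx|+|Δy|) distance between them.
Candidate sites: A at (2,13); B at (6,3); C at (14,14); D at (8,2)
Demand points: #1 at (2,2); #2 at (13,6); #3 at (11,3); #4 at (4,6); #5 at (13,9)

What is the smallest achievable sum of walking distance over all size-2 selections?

30

Open {B, C}.
  #1→B 5, #2→C 9, #3→B 5, #4→B 5, #5→C 6  ⇒ total 30.
Compare {C, D}: total 33.
Compare {B, D}: total 35.
No size-2 selection does better; minimum is 30.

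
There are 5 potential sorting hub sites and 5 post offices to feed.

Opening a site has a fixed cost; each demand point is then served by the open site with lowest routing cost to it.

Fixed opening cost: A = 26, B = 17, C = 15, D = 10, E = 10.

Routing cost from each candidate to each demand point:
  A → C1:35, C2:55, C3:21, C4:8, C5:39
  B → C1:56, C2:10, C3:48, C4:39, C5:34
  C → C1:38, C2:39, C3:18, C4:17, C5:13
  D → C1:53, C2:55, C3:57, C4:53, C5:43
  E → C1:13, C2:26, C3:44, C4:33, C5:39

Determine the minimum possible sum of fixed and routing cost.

112

Open {C, E}: assign each demand point to its cheapest open site.
  C1→E 13, C2→E 26, C3→C 18, C4→C 17, C5→C 13
  routing cost 87, fixed 25 → total 112.
Compare {B, C, E}: routing cost 71 + fixed 42 = 113.
Compare {C, D, E}: routing cost 87 + fixed 35 = 122.
Compare {B, C, D, E}: routing cost 71 + fixed 52 = 123.
All other subsets cost ≥ 113. Minimum total cost: 112.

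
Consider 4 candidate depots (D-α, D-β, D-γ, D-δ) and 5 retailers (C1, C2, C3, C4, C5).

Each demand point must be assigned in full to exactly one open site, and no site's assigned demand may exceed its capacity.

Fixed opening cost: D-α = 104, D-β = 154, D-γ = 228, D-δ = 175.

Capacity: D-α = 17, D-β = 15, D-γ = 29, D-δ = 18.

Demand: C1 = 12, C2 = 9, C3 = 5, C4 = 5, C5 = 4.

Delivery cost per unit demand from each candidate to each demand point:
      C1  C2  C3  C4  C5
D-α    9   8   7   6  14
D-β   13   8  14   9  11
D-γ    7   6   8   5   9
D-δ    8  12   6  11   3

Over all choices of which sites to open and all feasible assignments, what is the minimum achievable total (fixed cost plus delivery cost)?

567

Open {D-α, D-δ}; cheapest assignment that respects the capacities:
  D-α (cap 17, load 17): C1, C4 — cost 12×9 + 5×6 = 138
  D-δ (cap 18, load 18): C2, C3, C5 — cost 9×12 + 5×6 + 4×3 = 150
  Shipping 288, fixed 279 → total 567.
  Any other capacity-feasible assignment to {D-α, D-δ} ships for at least 288.
Compare {D-α, D-γ}: its best feasible assignment gives total 571.
Compare {D-γ, D-δ}: its best feasible assignment gives total 608.
Every other set of open sites that can feasibly serve all demand totals ≥ 571 even under its best assignment. Minimum: 567.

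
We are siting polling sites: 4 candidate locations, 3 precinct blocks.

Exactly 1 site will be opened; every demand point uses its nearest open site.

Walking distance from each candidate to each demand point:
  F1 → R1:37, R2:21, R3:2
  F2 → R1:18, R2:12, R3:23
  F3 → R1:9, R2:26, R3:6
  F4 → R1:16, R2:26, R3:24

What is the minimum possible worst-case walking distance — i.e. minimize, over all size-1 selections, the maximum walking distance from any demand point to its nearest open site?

23

Open {F2}.
  Farthest demand point is R3 at walking distance 23 (to F2); all others are ≤ 23.
With {F3} the worst case is 26.
With {F4} the worst case is 26.
No size-1 selection achieves below 23.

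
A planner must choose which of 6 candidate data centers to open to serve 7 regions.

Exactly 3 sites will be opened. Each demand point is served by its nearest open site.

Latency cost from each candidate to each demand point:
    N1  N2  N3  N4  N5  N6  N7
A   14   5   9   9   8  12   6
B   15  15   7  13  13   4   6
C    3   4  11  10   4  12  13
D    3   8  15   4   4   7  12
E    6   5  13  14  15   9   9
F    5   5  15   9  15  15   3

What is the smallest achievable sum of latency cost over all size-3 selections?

30

Open {B, D, F}.
  N1→D 3, N2→F 5, N3→B 7, N4→D 4, N5→D 4, N6→B 4, N7→F 3  ⇒ total 30.
Compare {B, C, D}: total 32.
Compare {A, B, D}: total 33.
No size-3 selection does better; minimum is 30.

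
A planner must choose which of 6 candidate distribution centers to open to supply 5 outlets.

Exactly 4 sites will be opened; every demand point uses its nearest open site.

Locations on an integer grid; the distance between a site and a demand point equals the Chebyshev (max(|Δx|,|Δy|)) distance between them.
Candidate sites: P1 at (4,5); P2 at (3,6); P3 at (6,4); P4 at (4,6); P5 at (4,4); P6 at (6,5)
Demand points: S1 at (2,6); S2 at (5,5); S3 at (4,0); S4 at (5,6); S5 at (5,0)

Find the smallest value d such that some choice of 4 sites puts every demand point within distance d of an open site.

Open {P1, P2, P3, P4}.
  Farthest demand point is S3 at distance 4 (to P3); all others are ≤ 4.
With {P1, P2, P3, P5} the worst case is 4.
With {P1, P2, P3, P6} the worst case is 4.
No size-4 selection achieves below 4.

4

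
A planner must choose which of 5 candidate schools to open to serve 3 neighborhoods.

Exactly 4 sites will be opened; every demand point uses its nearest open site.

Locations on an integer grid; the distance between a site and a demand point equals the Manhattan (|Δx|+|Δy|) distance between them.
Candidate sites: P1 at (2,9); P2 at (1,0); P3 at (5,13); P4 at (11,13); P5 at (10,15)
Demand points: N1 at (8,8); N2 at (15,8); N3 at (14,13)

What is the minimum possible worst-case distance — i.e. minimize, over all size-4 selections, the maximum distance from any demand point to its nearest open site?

Open {P1, P2, P3, P4}.
  Farthest demand point is N2 at distance 9 (to P4); all others are ≤ 9.
With {P1, P2, P4, P5} the worst case is 9.
With {P1, P3, P4, P5} the worst case is 9.
No size-4 selection achieves below 9.

9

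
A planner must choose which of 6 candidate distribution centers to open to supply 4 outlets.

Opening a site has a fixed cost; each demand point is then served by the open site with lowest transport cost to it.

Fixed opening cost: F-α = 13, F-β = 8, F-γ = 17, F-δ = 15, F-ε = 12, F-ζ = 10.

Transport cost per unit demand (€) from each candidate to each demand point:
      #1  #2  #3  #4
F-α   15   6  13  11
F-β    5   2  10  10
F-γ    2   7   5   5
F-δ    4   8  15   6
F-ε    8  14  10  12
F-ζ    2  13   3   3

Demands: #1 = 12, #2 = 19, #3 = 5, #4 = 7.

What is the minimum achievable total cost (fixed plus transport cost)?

116

Open {F-β, F-ζ}: assign each demand point to its cheapest open site.
  #1→F-ζ 12×2=24, #2→F-β 19×2=38, #3→F-ζ 5×3=15, #4→F-ζ 7×3=21
  transport cost 98, fixed 18 → total 116.
Compare {F-β, F-ε, F-ζ}: transport cost 98 + fixed 30 = 128.
Compare {F-α, F-β, F-ζ}: transport cost 98 + fixed 31 = 129.
Compare {F-β, F-δ, F-ζ}: transport cost 98 + fixed 33 = 131.
All other subsets cost ≥ 128. Minimum total cost: 116.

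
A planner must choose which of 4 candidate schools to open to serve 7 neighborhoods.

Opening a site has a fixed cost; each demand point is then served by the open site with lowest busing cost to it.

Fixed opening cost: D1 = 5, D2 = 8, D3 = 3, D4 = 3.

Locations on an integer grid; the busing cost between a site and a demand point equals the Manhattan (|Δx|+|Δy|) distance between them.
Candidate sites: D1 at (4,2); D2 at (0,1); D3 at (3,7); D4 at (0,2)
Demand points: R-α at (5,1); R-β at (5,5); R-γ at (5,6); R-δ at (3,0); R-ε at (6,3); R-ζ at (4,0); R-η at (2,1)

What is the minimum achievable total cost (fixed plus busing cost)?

Open {D1}: assign each demand point to its cheapest open site.
  R-α→D1 2, R-β→D1 4, R-γ→D1 5, R-δ→D1 3, R-ε→D1 3, R-ζ→D1 2, R-η→D1 3
  busing cost 22, fixed 5 → total 27.
Compare {D1, D3}: busing cost 20 + fixed 8 = 28.
Compare {D1, D4}: busing cost 22 + fixed 8 = 30.
Compare {D1, D3, D4}: busing cost 20 + fixed 11 = 31.
All other subsets cost ≥ 28. Minimum total cost: 27.

27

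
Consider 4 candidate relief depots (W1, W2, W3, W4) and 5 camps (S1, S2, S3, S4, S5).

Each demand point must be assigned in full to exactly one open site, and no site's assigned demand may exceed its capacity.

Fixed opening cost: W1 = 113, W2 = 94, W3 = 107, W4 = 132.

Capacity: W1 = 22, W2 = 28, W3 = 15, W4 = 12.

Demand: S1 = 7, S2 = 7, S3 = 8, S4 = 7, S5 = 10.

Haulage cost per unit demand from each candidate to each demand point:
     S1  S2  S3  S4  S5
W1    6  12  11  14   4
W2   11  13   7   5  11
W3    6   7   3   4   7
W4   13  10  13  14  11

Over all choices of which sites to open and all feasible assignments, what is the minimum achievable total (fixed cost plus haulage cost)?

Open {W1, W2}; cheapest assignment that respects the capacities:
  W1 (cap 22, load 17): S1, S5 — cost 7×6 + 10×4 = 82
  W2 (cap 28, load 22): S2, S3, S4 — cost 7×13 + 8×7 + 7×5 = 182
  Shipping 264, fixed 207 → total 471.
  Any other capacity-feasible assignment to {W1, W2} ships for at least 264.
Compare {W2, W3}: its best feasible assignment gives total 493.
Compare {W1, W2, W3}: its best feasible assignment gives total 504.
Every other set of open sites that can feasibly serve all demand totals ≥ 493 even under its best assignment. Minimum: 471.

471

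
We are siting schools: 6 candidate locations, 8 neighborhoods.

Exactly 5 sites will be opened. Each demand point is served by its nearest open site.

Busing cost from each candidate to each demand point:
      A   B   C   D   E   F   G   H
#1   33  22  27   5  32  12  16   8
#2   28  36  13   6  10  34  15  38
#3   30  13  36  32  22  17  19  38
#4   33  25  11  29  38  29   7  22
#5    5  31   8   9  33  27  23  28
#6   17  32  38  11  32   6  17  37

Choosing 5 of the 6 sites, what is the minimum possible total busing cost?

68

Open {#1, #2, #3, #4, #5}.
  A→#5 5, B→#3 13, C→#5 8, D→#1 5, E→#2 10, F→#1 12, G→#4 7, H→#1 8  ⇒ total 68.
Compare {#1, #2, #3, #5, #6}: total 70.
Compare {#1, #2, #4, #5, #6}: total 71.
No size-5 selection does better; minimum is 68.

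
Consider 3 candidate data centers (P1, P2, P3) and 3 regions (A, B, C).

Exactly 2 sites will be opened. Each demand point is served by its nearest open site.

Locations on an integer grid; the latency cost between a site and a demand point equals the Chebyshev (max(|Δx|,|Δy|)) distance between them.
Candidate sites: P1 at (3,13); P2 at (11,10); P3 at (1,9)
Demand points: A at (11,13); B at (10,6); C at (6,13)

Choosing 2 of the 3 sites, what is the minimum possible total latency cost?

Open {P1, P2}.
  A→P2 3, B→P2 4, C→P1 3  ⇒ total 10.
Compare {P2, P3}: total 12.
Compare {P1, P3}: total 18.

10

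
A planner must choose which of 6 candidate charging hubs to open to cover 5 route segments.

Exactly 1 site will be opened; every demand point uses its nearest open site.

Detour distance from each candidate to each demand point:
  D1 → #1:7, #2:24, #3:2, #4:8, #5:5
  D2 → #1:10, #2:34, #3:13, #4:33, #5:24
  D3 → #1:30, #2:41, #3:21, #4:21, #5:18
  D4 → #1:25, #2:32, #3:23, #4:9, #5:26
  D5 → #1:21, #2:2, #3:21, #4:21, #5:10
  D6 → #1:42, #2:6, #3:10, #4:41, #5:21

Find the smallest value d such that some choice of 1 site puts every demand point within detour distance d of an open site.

Open {D5}.
  Farthest demand point is #1 at detour distance 21 (to D5); all others are ≤ 21.
With {D1} the worst case is 24.
With {D4} the worst case is 32.
No size-1 selection achieves below 21.

21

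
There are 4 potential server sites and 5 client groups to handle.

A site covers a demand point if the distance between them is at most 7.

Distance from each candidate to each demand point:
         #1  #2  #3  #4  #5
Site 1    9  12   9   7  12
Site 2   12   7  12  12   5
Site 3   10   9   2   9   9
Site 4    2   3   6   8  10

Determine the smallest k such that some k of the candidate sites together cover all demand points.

Coverage sets (demand points within 7 of each site):
  Site 1: {#4}
  Site 2: {#2, #5}
  Site 3: {#3}
  Site 4: {#1, #2, #3}
No 2 sites suffice: every size-2 union leaves at least one demand point uncovered.
But {Site 1, Site 2, Site 4} covers everything, so the minimum is 3.

3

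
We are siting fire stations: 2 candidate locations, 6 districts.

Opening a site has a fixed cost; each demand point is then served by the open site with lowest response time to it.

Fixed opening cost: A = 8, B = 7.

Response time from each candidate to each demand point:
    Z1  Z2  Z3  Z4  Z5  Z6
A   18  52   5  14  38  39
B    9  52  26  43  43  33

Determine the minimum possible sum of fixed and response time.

Open {A, B}: assign each demand point to its cheapest open site.
  Z1→B 9, Z2→A 52, Z3→A 5, Z4→A 14, Z5→A 38, Z6→B 33
  response time 151, fixed 15 → total 166.
Compare {A}: response time 166 + fixed 8 = 174.
Compare {B}: response time 206 + fixed 7 = 213.

166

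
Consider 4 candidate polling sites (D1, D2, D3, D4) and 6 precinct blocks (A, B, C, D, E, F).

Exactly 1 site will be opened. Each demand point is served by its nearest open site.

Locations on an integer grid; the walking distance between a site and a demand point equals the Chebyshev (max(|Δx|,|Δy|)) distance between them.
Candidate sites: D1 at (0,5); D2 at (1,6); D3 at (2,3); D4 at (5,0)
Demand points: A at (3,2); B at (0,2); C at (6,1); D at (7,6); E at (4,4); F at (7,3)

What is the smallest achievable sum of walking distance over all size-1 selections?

Open {D3}.
  A→D3 1, B→D3 2, C→D3 4, D→D3 5, E→D3 2, F→D3 5  ⇒ total 19.
Compare {D4}: total 21.
Compare {D2}: total 28.
No size-1 selection does better; minimum is 19.

19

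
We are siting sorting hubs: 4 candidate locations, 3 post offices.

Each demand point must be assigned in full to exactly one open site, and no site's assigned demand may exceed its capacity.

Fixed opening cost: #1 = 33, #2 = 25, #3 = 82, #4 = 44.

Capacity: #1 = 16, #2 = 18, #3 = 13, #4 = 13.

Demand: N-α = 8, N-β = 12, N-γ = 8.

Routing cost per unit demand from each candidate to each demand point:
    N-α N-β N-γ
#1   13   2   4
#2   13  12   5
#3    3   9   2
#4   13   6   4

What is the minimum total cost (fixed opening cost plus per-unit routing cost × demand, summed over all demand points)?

Open {#1, #2}; cheapest assignment that respects the capacities:
  #1 (cap 16, load 12): N-β — cost 12×2 = 24
  #2 (cap 18, load 16): N-α, N-γ — cost 8×13 + 8×5 = 144
  Shipping 168, fixed 58 → total 226.
  Any other capacity-feasible assignment to {#1, #2} ships for at least 168.
Compare {#1, #2, #3}: its best feasible assignment gives total 228.
Compare {#1, #3, #4}: its best feasible assignment gives total 239.
Every other set of open sites that can feasibly serve all demand totals ≥ 228 even under its best assignment. Minimum: 226.

226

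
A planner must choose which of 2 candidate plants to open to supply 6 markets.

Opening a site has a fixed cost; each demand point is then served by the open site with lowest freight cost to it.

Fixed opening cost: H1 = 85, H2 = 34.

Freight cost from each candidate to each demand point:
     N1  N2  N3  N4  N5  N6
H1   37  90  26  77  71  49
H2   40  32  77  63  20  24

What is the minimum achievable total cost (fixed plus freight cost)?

Open {H2}: assign each demand point to its cheapest open site.
  N1→H2 40, N2→H2 32, N3→H2 77, N4→H2 63, N5→H2 20, N6→H2 24
  freight cost 256, fixed 34 → total 290.
Compare {H1, H2}: freight cost 202 + fixed 119 = 321.
Compare {H1}: freight cost 350 + fixed 85 = 435.

290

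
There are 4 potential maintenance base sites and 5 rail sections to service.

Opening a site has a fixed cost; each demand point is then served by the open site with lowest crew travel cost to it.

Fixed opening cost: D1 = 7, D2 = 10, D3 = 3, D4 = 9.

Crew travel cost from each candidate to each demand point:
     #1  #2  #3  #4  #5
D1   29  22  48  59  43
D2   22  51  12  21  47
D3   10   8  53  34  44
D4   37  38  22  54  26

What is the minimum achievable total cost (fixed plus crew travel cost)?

Open {D2, D3, D4}: assign each demand point to its cheapest open site.
  #1→D3 10, #2→D3 8, #3→D2 12, #4→D2 21, #5→D4 26
  crew travel cost 77, fixed 22 → total 99.
Compare {D1, D2, D3, D4}: crew travel cost 77 + fixed 29 = 106.
Compare {D2, D3}: crew travel cost 95 + fixed 13 = 108.
Compare {D3, D4}: crew travel cost 100 + fixed 12 = 112.
All other subsets cost ≥ 106. Minimum total cost: 99.

99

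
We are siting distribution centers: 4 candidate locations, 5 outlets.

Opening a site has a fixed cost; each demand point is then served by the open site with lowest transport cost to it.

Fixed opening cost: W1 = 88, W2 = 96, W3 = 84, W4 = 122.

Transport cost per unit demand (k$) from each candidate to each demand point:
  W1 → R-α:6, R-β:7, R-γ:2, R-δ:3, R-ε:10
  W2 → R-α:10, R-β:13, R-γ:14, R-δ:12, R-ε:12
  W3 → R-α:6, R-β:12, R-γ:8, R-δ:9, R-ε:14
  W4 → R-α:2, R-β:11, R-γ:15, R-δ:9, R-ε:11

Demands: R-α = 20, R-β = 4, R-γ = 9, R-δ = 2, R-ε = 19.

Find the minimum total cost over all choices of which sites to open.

450

Open {W1}: assign each demand point to its cheapest open site.
  R-α→W1 20×6=120, R-β→W1 4×7=28, R-γ→W1 9×2=18, R-δ→W1 2×3=6, R-ε→W1 19×10=190
  transport cost 362, fixed 88 → total 450.
Compare {W1, W4}: transport cost 282 + fixed 210 = 492.
Compare {W1, W3}: transport cost 362 + fixed 172 = 534.
Compare {W1, W2}: transport cost 362 + fixed 184 = 546.
All other subsets cost ≥ 492. Minimum total cost: 450.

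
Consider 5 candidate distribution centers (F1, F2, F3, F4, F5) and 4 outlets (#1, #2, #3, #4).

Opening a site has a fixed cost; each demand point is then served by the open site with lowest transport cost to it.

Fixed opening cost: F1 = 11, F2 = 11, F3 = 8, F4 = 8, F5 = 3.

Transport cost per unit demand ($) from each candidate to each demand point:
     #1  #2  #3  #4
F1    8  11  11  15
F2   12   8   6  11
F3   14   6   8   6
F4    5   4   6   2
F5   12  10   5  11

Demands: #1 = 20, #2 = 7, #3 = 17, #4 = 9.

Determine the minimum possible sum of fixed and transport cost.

Open {F4, F5}: assign each demand point to its cheapest open site.
  #1→F4 20×5=100, #2→F4 7×4=28, #3→F5 17×5=85, #4→F4 9×2=18
  transport cost 231, fixed 11 → total 242.
Compare {F3, F4, F5}: transport cost 231 + fixed 19 = 250.
Compare {F1, F4, F5}: transport cost 231 + fixed 22 = 253.
Compare {F2, F4, F5}: transport cost 231 + fixed 22 = 253.
All other subsets cost ≥ 250. Minimum total cost: 242.

242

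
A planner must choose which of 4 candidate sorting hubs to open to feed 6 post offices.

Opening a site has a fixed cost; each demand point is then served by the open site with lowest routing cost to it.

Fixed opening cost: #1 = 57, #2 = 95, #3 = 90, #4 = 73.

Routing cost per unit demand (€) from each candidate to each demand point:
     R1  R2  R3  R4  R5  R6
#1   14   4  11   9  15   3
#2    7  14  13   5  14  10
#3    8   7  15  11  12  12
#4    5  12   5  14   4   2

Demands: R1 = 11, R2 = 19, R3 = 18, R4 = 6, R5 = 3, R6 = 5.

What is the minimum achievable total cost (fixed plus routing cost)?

427

Open {#1, #4}: assign each demand point to its cheapest open site.
  R1→#4 11×5=55, R2→#1 19×4=76, R3→#4 18×5=90, R4→#1 6×9=54, R5→#4 3×4=12, R6→#4 5×2=10
  routing cost 297, fixed 130 → total 427.
Compare {#1, #2, #4}: routing cost 273 + fixed 225 = 498.
Compare {#1, #3, #4}: routing cost 297 + fixed 220 = 517.
Compare {#3, #4}: routing cost 366 + fixed 163 = 529.
All other subsets cost ≥ 498. Minimum total cost: 427.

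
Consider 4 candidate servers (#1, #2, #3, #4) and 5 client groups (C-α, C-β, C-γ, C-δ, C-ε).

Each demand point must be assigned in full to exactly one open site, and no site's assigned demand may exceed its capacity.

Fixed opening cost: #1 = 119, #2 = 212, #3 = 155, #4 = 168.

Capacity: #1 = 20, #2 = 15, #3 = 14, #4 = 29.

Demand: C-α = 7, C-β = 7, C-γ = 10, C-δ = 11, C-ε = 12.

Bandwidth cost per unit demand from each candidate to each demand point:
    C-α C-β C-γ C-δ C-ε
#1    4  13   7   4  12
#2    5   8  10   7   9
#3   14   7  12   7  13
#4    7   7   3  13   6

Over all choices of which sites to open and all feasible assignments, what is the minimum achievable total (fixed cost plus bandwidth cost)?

510

Open {#1, #4}; cheapest assignment that respects the capacities:
  #1 (cap 20, load 18): C-α, C-δ — cost 7×4 + 11×4 = 72
  #4 (cap 29, load 29): C-β, C-γ, C-ε — cost 7×7 + 10×3 + 12×6 = 151
  Shipping 223, fixed 287 → total 510.
  Any other capacity-feasible assignment to {#1, #4} ships for at least 223.
Compare {#1, #3, #4}: its best feasible assignment gives total 665.
Compare {#1, #2, #4}: its best feasible assignment gives total 722.
Every other set of open sites that can feasibly serve all demand totals ≥ 665 even under its best assignment. Minimum: 510.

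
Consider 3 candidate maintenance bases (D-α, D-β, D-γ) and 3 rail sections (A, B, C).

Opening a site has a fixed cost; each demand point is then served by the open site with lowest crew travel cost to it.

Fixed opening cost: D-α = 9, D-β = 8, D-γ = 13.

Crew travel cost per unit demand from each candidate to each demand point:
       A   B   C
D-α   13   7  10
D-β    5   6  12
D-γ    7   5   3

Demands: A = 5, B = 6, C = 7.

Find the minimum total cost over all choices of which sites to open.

97

Open {D-β, D-γ}: assign each demand point to its cheapest open site.
  A→D-β 5×5=25, B→D-γ 6×5=30, C→D-γ 7×3=21
  crew travel cost 76, fixed 21 → total 97.
Compare {D-γ}: crew travel cost 86 + fixed 13 = 99.
Compare {D-α, D-β, D-γ}: crew travel cost 76 + fixed 30 = 106.
Compare {D-α, D-γ}: crew travel cost 86 + fixed 22 = 108.
All other subsets cost ≥ 99. Minimum total cost: 97.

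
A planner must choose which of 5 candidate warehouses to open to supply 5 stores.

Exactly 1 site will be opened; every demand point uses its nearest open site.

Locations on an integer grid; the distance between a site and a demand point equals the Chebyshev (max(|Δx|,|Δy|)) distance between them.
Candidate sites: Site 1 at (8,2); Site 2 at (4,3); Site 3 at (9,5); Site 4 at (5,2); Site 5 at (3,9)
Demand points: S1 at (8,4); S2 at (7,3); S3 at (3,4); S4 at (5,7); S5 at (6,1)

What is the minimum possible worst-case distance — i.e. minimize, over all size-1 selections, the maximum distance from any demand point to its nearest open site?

4

Open {Site 2}.
  Farthest demand point is S1 at distance 4 (to Site 2); all others are ≤ 4.
With {Site 1} the worst case is 5.
With {Site 4} the worst case is 5.
No size-1 selection achieves below 4.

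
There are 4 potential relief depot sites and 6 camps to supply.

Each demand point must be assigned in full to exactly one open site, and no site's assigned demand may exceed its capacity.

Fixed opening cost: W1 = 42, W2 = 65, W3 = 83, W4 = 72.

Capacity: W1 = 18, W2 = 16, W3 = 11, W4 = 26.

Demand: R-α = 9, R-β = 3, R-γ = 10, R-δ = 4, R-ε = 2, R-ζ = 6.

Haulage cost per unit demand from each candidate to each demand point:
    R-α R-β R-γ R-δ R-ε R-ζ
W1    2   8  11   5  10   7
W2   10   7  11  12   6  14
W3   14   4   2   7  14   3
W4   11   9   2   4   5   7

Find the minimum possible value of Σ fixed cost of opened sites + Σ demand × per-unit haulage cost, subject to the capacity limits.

244

Open {W1, W4}; cheapest assignment that respects the capacities:
  W1 (cap 18, load 18): R-α, R-β, R-ζ — cost 9×2 + 3×8 + 6×7 = 84
  W4 (cap 26, load 16): R-γ, R-δ, R-ε — cost 10×2 + 4×4 + 2×5 = 46
  Shipping 130, fixed 114 → total 244.
  Any other capacity-feasible assignment to {W1, W4} ships for at least 130.
Compare {W1, W3, W4}: its best feasible assignment gives total 291.
Compare {W1, W2, W4}: its best feasible assignment gives total 306.
Every other set of open sites that can feasibly serve all demand totals ≥ 291 even under its best assignment. Minimum: 244.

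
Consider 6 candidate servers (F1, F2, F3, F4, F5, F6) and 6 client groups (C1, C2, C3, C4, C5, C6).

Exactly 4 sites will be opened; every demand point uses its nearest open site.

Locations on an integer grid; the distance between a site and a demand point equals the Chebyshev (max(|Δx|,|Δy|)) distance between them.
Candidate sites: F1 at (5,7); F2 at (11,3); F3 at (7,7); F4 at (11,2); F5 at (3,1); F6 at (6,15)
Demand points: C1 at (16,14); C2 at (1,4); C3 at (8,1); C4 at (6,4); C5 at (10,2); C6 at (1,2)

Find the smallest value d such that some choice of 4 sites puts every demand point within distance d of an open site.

9

Open {F1, F2, F3, F4}.
  Farthest demand point is C1 at distance 9 (to F3); all others are ≤ 9.
With {F1, F2, F3, F5} the worst case is 9.
With {F1, F2, F3, F6} the worst case is 9.
No size-4 selection achieves below 9.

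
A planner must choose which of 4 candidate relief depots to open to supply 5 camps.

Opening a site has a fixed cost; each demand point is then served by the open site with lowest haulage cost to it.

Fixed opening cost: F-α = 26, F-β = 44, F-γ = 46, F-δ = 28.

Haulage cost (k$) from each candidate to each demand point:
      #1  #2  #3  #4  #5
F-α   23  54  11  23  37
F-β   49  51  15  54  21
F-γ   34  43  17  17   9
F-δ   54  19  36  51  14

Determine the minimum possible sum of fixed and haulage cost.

144

Open {F-α, F-δ}: assign each demand point to its cheapest open site.
  #1→F-α 23, #2→F-δ 19, #3→F-α 11, #4→F-α 23, #5→F-δ 14
  haulage cost 90, fixed 54 → total 144.
Compare {F-γ}: haulage cost 120 + fixed 46 = 166.
Compare {F-γ, F-δ}: haulage cost 96 + fixed 74 = 170.
Compare {F-α}: haulage cost 148 + fixed 26 = 174.
All other subsets cost ≥ 166. Minimum total cost: 144.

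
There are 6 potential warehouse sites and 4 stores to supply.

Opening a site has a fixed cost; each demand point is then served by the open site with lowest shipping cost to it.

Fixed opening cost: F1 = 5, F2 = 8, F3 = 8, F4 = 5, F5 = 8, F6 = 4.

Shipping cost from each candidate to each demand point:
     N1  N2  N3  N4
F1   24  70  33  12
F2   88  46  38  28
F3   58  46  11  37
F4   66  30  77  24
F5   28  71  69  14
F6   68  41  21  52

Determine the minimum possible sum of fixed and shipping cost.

Open {F1, F3, F4}: assign each demand point to its cheapest open site.
  N1→F1 24, N2→F4 30, N3→F3 11, N4→F1 12
  shipping cost 77, fixed 18 → total 95.
Compare {F1, F3, F4, F6}: shipping cost 77 + fixed 22 = 99.
Compare {F1, F4, F6}: shipping cost 87 + fixed 14 = 101.
Compare {F1, F2, F3, F4}: shipping cost 77 + fixed 26 = 103.
All other subsets cost ≥ 99. Minimum total cost: 95.

95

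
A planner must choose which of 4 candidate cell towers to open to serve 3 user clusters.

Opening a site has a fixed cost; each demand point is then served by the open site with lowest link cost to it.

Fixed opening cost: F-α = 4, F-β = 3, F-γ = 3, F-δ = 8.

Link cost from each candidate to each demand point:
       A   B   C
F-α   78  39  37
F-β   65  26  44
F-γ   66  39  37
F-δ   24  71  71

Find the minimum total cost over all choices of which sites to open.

101

Open {F-β, F-γ, F-δ}: assign each demand point to its cheapest open site.
  A→F-δ 24, B→F-β 26, C→F-γ 37
  link cost 87, fixed 14 → total 101.
Compare {F-α, F-β, F-δ}: link cost 87 + fixed 15 = 102.
Compare {F-β, F-δ}: link cost 94 + fixed 11 = 105.
Compare {F-α, F-β, F-γ, F-δ}: link cost 87 + fixed 18 = 105.
All other subsets cost ≥ 102. Minimum total cost: 101.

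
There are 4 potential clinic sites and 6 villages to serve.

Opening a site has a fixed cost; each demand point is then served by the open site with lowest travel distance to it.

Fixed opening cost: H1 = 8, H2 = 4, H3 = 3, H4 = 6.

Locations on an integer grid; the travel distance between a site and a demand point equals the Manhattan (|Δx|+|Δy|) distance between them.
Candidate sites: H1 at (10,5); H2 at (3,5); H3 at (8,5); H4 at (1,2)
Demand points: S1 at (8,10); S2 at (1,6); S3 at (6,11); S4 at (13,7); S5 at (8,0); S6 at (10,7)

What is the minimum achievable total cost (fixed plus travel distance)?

Open {H2, H3}: assign each demand point to its cheapest open site.
  S1→H3 5, S2→H2 3, S3→H3 8, S4→H3 7, S5→H3 5, S6→H3 4
  travel distance 32, fixed 7 → total 39.
Compare {H3}: travel distance 37 + fixed 3 = 40.
Compare {H3, H4}: travel distance 33 + fixed 9 = 42.
Compare {H1, H2, H3}: travel distance 28 + fixed 15 = 43.
All other subsets cost ≥ 40. Minimum total cost: 39.

39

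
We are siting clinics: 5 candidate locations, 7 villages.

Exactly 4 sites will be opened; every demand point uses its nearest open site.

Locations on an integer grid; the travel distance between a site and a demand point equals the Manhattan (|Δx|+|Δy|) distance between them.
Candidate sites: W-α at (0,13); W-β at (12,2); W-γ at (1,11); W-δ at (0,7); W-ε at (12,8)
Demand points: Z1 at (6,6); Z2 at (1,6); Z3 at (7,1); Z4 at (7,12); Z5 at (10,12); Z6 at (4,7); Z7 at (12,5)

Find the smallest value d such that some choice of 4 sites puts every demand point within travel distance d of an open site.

Open {W-β, W-γ, W-δ, W-ε}.
  Farthest demand point is Z1 at travel distance 7 (to W-δ); all others are ≤ 7.
With {W-α, W-β, W-γ, W-ε} the worst case is 8.
With {W-α, W-β, W-δ, W-ε} the worst case is 8.
No size-4 selection achieves below 7.

7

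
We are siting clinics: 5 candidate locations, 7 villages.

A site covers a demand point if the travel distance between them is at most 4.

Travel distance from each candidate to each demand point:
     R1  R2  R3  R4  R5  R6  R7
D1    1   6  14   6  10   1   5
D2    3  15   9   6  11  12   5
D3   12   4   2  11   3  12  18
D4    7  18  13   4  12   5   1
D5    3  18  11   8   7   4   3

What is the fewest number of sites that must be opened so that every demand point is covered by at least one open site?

3

Coverage sets (demand points within 4 of each site):
  D1: {R1, R6}
  D2: {R1}
  D3: {R2, R3, R5}
  D4: {R4, R7}
  D5: {R1, R6, R7}
No 2 sites suffice: every size-2 union leaves at least one demand point uncovered.
But {D1, D3, D4} covers everything, so the minimum is 3.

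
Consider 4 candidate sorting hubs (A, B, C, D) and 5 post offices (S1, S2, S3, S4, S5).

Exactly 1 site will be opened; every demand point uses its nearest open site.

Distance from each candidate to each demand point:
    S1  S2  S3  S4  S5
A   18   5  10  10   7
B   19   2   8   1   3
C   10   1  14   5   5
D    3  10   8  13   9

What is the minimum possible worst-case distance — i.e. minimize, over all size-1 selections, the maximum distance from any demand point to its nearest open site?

Open {D}.
  Farthest demand point is S4 at distance 13 (to D); all others are ≤ 13.
With {C} the worst case is 14.
With {A} the worst case is 18.
No size-1 selection achieves below 13.

13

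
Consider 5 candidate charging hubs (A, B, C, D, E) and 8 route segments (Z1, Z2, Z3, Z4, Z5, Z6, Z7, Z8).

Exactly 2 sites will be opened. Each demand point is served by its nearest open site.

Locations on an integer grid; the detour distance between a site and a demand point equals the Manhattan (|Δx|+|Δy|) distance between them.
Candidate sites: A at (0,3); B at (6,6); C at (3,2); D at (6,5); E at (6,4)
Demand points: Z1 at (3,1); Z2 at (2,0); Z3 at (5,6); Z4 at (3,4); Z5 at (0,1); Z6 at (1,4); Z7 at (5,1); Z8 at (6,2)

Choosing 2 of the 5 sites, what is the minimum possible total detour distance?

Open {B, C}.
  Z1→C 1, Z2→C 3, Z3→B 1, Z4→C 2, Z5→C 4, Z6→C 4, Z7→C 3, Z8→C 3  ⇒ total 21.
Compare {A, C}: total 22.
Compare {C, D}: total 22.
No size-2 selection does better; minimum is 21.

21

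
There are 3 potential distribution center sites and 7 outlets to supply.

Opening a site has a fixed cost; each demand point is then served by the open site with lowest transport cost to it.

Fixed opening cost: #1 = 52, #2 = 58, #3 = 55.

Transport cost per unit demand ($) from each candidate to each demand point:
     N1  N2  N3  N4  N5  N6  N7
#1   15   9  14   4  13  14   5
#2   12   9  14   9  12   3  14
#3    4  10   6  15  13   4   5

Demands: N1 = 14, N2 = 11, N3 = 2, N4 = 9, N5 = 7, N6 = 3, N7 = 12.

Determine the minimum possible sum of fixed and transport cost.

Open {#1, #3}: assign each demand point to its cheapest open site.
  N1→#3 14×4=56, N2→#1 11×9=99, N3→#3 2×6=12, N4→#1 9×4=36, N5→#1 7×13=91, N6→#3 3×4=12, N7→#1 12×5=60
  transport cost 366, fixed 107 → total 473.
Compare {#2, #3}: transport cost 401 + fixed 113 = 514.
Compare {#1, #2, #3}: transport cost 356 + fixed 165 = 521.
Compare {#3}: transport cost 476 + fixed 55 = 531.
All other subsets cost ≥ 514. Minimum total cost: 473.

473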